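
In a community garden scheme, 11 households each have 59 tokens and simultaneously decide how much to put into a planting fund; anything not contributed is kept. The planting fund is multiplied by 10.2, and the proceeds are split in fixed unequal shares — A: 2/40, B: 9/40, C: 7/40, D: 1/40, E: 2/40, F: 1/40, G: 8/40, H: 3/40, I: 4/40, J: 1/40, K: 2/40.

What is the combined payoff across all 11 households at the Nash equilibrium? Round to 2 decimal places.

2820.20 tokens

For player j, contributing a unit is worthwhile iff 10.2 × (j's share) ≥ 1, i.e. iff j's share is at least 0.0980.
The shares above 0.0980 belong to B, C, G and I, contributing 59 each; the remaining 7 contribute 0. Total contributed: 236.
The planting fund pays out 10.2 × 236 = 2407.20 in total (split across the unequal shares, but the aggregate is all that matters for the group sum).
The 7 free-riders keep 59 each, adding 413. Group total = 413 + 2407.20 = 2820.20.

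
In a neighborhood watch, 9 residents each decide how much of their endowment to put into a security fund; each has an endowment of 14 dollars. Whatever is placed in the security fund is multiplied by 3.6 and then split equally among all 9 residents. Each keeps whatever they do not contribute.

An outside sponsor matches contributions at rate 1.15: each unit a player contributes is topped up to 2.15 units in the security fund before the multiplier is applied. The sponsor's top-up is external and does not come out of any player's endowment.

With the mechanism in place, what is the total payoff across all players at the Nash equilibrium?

With the mechanism, a contributed unit returns 3.6 × 2.15 / 9 = 0.8600 per unit of net cost — still below 1 — so contributing 0 remains dominant for every player.
Everyone keeps their endowment and the group total is 9 × 14 = 126.

126.00 dollars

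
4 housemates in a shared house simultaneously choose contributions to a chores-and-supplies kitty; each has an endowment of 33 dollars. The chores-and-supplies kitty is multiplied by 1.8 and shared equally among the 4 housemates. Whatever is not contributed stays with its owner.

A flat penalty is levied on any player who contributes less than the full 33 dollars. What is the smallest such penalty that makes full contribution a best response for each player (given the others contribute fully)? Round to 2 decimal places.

Given the others contribute fully, the best deviation is to contribute 0 (any partial contribution still incurs the fine and gives up units whose private return 0.4500 is below 1).
Deviating from 33 to 0 saves 33 dollars but forfeits the deviator's share of the drop in the chores-and-supplies kitty: 1.8/4 × 33 = 14.85.
So the deviation gain is 33 − 14.85 = 18.15, and the fine must be at least 18.15 dollars to wipe it out.

18.15 dollars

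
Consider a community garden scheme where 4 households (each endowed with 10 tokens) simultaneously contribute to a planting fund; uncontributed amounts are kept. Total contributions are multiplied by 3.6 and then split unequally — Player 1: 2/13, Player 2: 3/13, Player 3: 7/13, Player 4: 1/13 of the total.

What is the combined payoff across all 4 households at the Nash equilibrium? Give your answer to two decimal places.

66.00 tokens

Each unit j contributes comes back to j as 3.6 × (j's share), so j prefers to contribute only if that share exceeds 1/3.6 = 0.2778; otherwise keeping the unit dominates.
The only share above 0.2778 is Player 3's 7/13, contributing 10; the remaining 3 contribute 0. Total contributed: 10.
The planting fund pays out 3.6 × 10 = 36.00 in total (split across the unequal shares, but the aggregate is all that matters for the group sum).
The 3 free-riders keep 10 each, adding 30. Group total = 30 + 36.00 = 66.00.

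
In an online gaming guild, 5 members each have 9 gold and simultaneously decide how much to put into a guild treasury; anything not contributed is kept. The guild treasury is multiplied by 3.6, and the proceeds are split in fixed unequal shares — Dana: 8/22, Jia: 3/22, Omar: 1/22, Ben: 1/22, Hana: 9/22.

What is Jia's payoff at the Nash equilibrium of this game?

17.84 gold

A player with share s gets back 3.6·s per unit contributed, so full contribution is dominant for anyone with s > 1/3.6 = 0.2778 and zero contribution is dominant for anyone below.
The shares above 0.2778 belong to Dana and Hana, contributing 9 each; the remaining 3 contribute 0. Total contributed: 18.
Jia keeps 9 and receives 3.6 × 18 × 3/22 = 8.84 from the guild treasury, for a payoff of 17.84.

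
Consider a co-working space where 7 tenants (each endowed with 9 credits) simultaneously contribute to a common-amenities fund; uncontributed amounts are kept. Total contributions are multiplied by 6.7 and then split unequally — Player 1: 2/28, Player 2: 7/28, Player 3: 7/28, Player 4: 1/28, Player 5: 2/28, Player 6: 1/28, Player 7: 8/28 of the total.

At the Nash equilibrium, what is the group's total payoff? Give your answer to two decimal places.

216.90 credits

Player j's private return per contributed unit is 6.7 × (j's share). Contributing is weakly dominant for j when that share is at least 1/6.7 = 0.1493, and contributing 0 is dominant otherwise.
The shares above 0.1493 belong to Player 2, Player 3 and Player 7, contributing 9 each; the remaining 4 contribute 0. Total contributed: 27.
The common-amenities fund pays out 6.7 × 27 = 180.90 in total (split across the unequal shares, but the aggregate is all that matters for the group sum).
The 4 free-riders keep 9 each, adding 36. Group total = 36 + 180.90 = 216.90.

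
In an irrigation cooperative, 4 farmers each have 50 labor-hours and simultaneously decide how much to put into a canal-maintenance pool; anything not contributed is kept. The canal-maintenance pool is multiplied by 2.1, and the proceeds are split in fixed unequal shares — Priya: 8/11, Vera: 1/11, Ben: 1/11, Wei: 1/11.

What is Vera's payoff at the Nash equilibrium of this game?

For player j, contributing a unit is worthwhile iff 2.1 × (j's share) ≥ 1, i.e. iff j's share is at least 0.4762.
Only Priya (8/11) clears that bar, contributing 50; the remaining 3 contribute 0. Total contributed: 50.
Vera keeps 50 and receives 2.1 × 50 × 1/11 = 9.55 from the canal-maintenance pool, for a payoff of 59.55.

59.55 labor-hours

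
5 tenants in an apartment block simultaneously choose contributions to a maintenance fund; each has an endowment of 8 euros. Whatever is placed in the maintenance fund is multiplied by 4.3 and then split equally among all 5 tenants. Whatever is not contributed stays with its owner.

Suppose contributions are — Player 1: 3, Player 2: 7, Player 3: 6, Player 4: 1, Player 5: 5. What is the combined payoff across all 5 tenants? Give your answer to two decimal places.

112.60 euros

Total contributed: 3 + 7 + 6 + 1 + 5 = 22; total kept: 5 × 8 − 22 = 18.
The maintenance fund pays out 4.3 × 22 = 94.60 in aggregate.
Group total = 18 + 94.60 = 112.60.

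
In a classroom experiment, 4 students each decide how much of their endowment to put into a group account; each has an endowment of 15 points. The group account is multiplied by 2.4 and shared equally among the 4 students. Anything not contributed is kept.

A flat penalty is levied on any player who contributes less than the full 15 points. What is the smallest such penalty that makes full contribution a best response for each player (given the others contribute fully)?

6.00 points

Given the others contribute fully, the best deviation is to contribute 0 (any partial contribution still incurs the fine and gives up units whose private return 0.6000 is below 1).
Deviating from 15 to 0 saves 15 points but forfeits the deviator's share of the drop in the group account: 2.4/4 × 15 = 9.00.
So the deviation gain is 15 − 9.00 = 6.00, and the fine must be at least 6.00 points to wipe it out.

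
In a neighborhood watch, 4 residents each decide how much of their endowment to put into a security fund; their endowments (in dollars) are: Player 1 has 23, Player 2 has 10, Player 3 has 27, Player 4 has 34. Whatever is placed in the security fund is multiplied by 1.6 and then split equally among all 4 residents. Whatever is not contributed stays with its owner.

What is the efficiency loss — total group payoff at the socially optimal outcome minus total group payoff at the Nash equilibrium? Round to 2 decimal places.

56.40 dollars

The private return per contributed unit is 1.6/4 = 0.4000 < 1 for every player regardless of endowment, so the Nash equilibrium is zero contribution and the group total is Σ E_j = 23 + 10 + 27 + 34 = 94.
Each contributed unit returns 1.600 to the group, so the social optimum is full contribution by everyone: group total = 1.600 × 94 = 150.40.
Efficiency loss = (1.600 − 1) × 94 = 56.40.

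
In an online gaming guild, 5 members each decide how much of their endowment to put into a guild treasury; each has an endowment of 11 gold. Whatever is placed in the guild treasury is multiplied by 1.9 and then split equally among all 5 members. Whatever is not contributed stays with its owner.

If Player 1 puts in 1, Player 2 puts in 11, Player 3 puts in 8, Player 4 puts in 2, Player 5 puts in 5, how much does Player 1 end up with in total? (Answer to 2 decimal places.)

20.26 gold

Total contributed: 1 + 11 + 8 + 2 + 5 = 27.
Each receives 1.9 × 27 / 5 = 10.26 from the guild treasury.
Player 1 keeps 11 − 1 = 10, so Player 1's payoff is 10 + 10.26 = 20.26.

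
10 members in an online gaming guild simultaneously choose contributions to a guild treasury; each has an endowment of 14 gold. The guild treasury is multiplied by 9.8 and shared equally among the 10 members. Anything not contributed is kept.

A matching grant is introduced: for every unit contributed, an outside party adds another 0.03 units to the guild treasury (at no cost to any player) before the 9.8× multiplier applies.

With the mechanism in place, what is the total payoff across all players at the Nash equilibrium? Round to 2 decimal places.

The effective private return per unit is now 9.8 × 1.03 / 10 = 1.0094 > 1, so every player's dominant strategy flips to full contribution.
So the Nash equilibrium is full contribution by all 10; the group earns 9.8 × 1.03 × 140 = 1413.16.

1413.16 gold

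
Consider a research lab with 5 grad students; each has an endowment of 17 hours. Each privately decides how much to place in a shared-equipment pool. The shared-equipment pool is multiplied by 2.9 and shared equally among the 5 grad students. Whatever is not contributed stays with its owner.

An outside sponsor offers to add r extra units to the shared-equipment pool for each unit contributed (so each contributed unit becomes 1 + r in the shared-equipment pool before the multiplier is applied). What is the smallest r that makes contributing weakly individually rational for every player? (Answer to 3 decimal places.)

With matching at rate r, one contributed unit becomes (1 + r) in the shared-equipment pool and returns 2.9 × (1 + r) / 5 to the contributor.
Setting this equal to 1: 1 + r = 5/2.9 = 1.7241.
So the minimum matching rate is r = 1.7241 − 1 = 0.724.

0.724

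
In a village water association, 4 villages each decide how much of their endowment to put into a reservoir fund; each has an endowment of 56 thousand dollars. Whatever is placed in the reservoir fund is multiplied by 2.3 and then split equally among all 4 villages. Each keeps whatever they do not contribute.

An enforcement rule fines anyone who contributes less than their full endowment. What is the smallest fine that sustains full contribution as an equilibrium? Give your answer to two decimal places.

Given the others contribute fully, the best deviation is to contribute 0 (any partial contribution still incurs the fine and gives up units whose private return 0.5750 is below 1).
Deviating from 56 to 0 saves 56 thousand dollars but forfeits the deviator's share of the drop in the reservoir fund: 2.3/4 × 56 = 32.20.
So the deviation gain is 56 − 32.20 = 23.80, and the fine must be at least 23.80 thousand dollars to wipe it out.

23.80 thousand dollars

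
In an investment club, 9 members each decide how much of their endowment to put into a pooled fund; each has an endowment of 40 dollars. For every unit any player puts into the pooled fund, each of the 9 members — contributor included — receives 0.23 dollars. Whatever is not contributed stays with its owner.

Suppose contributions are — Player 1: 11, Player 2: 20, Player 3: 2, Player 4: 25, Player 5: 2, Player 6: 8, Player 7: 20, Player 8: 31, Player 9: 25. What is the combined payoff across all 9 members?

Total contributed: 11 + 20 + 2 + 25 + 2 + 8 + 20 + 31 + 25 = 144; total kept: 9 × 40 − 144 = 216.
The pooled fund pays out 0.23 × 9 × 144 = 298.08 in aggregate.
Group total = 216 + 298.08 = 514.08.

514.08 dollars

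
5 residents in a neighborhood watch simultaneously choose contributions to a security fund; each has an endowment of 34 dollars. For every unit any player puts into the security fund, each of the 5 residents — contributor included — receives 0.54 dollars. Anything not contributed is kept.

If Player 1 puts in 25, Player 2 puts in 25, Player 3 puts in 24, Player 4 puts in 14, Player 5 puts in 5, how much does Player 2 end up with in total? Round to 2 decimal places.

59.22 dollars

Total contributed: 25 + 25 + 24 + 14 + 5 = 93.
Each receives 0.54 × 93 = 50.22 from the security fund.
Player 2 keeps 34 − 25 = 9, so Player 2's payoff is 9 + 50.22 = 59.22.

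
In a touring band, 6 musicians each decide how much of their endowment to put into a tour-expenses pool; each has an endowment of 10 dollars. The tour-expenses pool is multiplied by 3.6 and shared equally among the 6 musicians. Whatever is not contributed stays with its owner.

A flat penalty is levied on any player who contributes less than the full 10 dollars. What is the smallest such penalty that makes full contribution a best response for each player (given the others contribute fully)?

Given the others contribute fully, the best deviation is to contribute 0 (any partial contribution still incurs the fine and gives up units whose private return 0.6000 is below 1).
Deviating from 10 to 0 saves 10 dollars but forfeits the deviator's share of the drop in the tour-expenses pool: 3.6/6 × 10 = 6.00.
So the deviation gain is 10 − 6.00 = 4.00, and the fine must be at least 4.00 dollars to wipe it out.

4.00 dollars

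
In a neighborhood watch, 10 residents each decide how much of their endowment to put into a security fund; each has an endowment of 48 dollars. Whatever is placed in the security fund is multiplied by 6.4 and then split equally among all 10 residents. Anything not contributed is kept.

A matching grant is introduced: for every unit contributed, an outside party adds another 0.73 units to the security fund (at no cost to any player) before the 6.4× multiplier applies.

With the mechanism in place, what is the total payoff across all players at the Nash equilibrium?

With the mechanism, a contributed unit returns 6.4 × 1.73 / 10 = 1.1072 per unit of net cost to the contributor — now above 1 — so contributing fully is weakly dominant for every player.
So the Nash equilibrium is full contribution by all 10; the group earns 6.4 × 1.73 × 480 = 5314.56.

5314.56 dollars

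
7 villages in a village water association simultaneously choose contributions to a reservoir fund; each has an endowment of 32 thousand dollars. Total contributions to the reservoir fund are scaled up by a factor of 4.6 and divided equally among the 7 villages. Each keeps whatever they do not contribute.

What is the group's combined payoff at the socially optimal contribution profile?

1030.40 thousand dollars

Each contributed unit returns 4.600 to the group as a whole (0.6571 to each of 7 players), which exceeds 1, so the social optimum is full contribution: group total = 4.600 × 224 = 1030.40.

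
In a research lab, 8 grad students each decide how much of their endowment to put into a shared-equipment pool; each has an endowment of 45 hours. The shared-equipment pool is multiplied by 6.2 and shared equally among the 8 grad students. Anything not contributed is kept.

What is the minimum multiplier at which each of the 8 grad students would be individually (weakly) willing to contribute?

A contributed unit returns (multiplier)/8 to its contributor.
This reaches 1 exactly when the multiplier is 8.

8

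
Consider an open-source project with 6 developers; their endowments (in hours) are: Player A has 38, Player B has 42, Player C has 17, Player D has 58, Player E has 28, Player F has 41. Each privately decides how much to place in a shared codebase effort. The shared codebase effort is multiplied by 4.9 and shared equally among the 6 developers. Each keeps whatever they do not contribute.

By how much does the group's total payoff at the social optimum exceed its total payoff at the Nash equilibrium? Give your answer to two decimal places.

The private return per contributed unit is 4.9/6 = 0.8167 < 1 for every player regardless of endowment, so the Nash equilibrium is zero contribution and the group total is Σ E_j = 38 + 42 + 17 + 58 + 28 + 41 = 224.
Each contributed unit returns 4.900 to the group, so the social optimum is full contribution by everyone: group total = 4.900 × 224 = 1097.60.
Efficiency loss = (4.900 − 1) × 224 = 873.60.

873.60 hours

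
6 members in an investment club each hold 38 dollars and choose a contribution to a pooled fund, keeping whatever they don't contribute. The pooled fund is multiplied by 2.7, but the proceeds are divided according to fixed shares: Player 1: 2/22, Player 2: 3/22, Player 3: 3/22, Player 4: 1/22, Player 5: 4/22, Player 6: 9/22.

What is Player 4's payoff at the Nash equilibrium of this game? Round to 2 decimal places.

For player j, contributing a unit is worthwhile iff 2.7 × (j's share) ≥ 1, i.e. iff j's share is at least 0.3704.
Only Player 6 (9/22) clears that bar, contributing 38; the remaining 5 contribute 0. Total contributed: 38.
Player 4 keeps 38 and receives 2.7 × 38 × 1/22 = 4.66 from the pooled fund, for a payoff of 42.66.

42.66 dollars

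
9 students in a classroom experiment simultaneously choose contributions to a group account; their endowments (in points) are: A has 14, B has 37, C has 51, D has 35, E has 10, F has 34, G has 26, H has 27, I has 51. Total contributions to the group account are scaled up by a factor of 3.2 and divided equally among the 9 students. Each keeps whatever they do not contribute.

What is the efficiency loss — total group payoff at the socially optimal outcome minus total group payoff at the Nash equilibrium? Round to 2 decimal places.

The private return per contributed unit is 3.2/9 = 0.3556 < 1 for every player regardless of endowment, so the Nash equilibrium is zero contribution and the group total is Σ E_j = 14 + 37 + 51 + 35 + 10 + 34 + 26 + 27 + 51 = 285.
Each contributed unit returns 3.200 to the group, so the social optimum is full contribution by everyone: group total = 3.200 × 285 = 912.00.
Efficiency loss = (3.200 − 1) × 285 = 627.00.

627.00 points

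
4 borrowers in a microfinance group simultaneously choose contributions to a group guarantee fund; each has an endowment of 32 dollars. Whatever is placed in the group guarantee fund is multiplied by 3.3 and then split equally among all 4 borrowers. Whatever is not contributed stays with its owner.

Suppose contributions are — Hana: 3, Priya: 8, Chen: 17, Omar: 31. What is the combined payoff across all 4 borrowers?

263.70 dollars

Total contributed: 3 + 8 + 17 + 31 = 59; total kept: 4 × 32 − 59 = 69.
The group guarantee fund pays out 3.3 × 59 = 194.70 in aggregate.
Group total = 69 + 194.70 = 263.70.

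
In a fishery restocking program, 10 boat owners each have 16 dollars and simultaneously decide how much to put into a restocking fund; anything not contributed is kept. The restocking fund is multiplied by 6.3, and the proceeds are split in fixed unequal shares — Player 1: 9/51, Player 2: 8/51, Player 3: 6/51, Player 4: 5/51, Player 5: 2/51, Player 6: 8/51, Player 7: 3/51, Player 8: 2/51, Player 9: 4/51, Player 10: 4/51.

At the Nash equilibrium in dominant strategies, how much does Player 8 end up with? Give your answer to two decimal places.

19.95 dollars

A player with share s gets back 6.3·s per unit contributed, so full contribution is dominant for anyone with s > 1/6.3 = 0.1587 and zero contribution is dominant for anyone below.
Player 1 alone (share 9/51) is above the threshold, contributing 16; the remaining 9 contribute 0. Total contributed: 16.
Player 8 keeps 16 and receives 6.3 × 16 × 2/51 = 3.95 from the restocking fund, for a payoff of 19.95.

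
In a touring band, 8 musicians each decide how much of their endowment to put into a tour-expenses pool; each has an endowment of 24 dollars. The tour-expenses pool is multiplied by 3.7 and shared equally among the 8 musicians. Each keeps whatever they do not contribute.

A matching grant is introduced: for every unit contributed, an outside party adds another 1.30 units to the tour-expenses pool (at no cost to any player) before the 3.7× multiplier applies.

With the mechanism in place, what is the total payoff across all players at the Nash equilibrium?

Under the mechanism each unit contributed yields 3.7 × 2.30 / 8 = 1.0638 back to its contributor per unit of net cost, which exceeds 1, making full contribution the dominant choice for everyone.
At the Nash equilibrium everyone contributes 24. Group total payoff = 3.7 × 2.30 × 192 = 1633.92.

1633.92 dollars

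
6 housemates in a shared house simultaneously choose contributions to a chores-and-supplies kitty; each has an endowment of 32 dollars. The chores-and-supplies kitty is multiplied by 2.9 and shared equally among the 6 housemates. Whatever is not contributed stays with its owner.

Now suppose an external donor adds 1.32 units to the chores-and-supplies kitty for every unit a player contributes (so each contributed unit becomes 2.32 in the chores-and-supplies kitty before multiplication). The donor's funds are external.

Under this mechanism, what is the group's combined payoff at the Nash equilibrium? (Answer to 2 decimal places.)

1291.78 dollars

Under the mechanism each unit contributed yields 2.9 × 2.32 / 6 = 1.1213 back to its contributor per unit of net cost, which exceeds 1, making full contribution the dominant choice for everyone.
So the Nash equilibrium is full contribution by all 6; the group earns 2.9 × 2.32 × 192 = 1291.78.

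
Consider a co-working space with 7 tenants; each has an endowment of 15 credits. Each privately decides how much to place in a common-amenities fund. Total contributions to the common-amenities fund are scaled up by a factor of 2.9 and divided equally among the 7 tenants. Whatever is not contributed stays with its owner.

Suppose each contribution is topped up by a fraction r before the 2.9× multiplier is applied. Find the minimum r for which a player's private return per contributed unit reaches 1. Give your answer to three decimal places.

1.414

With matching at rate r, one contributed unit becomes (1 + r) in the common-amenities fund and returns 2.9 × (1 + r) / 7 to the contributor.
Setting this equal to 1: 1 + r = 7/2.9 = 2.4138.
So the minimum matching rate is r = 2.4138 − 1 = 1.414.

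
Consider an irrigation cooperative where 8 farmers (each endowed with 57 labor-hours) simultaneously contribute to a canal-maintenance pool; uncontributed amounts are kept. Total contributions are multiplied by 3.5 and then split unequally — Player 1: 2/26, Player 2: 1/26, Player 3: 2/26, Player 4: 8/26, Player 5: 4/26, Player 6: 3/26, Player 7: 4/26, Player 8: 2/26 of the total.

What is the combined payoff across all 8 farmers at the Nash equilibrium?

A player with share s gets back 3.5·s per unit contributed, so full contribution is dominant for anyone with s > 1/3.5 = 0.2857 and zero contribution is dominant for anyone below.
The only share above 0.2857 is Player 4's 8/26, contributing 57; the remaining 7 contribute 0. Total contributed: 57.
The canal-maintenance pool pays out 3.5 × 57 = 199.50 in total (split across the unequal shares, but the aggregate is all that matters for the group sum).
The 7 free-riders keep 57 each, adding 399. Group total = 399 + 199.50 = 598.50.

598.50 labor-hours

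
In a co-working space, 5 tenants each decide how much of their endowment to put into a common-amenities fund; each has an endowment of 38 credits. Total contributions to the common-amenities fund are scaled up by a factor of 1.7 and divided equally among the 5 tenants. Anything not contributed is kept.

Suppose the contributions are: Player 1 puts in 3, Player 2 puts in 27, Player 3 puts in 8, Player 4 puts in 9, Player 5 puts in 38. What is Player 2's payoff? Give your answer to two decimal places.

39.90 credits

Total contributed: 3 + 27 + 8 + 9 + 38 = 85.
Each receives 1.7 × 85 / 5 = 28.90 from the common-amenities fund.
Player 2 keeps 38 − 27 = 11, so Player 2's payoff is 11 + 28.90 = 39.90.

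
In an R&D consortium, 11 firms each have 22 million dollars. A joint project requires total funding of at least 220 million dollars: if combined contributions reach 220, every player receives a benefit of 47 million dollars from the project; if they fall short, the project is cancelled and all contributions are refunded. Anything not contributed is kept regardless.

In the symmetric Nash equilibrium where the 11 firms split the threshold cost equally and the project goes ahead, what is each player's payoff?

Equal share of the threshold: 220/11 = 20.
At this profile no one gains by cutting their contribution: any cut drops the total below 220, the project is cancelled, contributions are refunded, and the deviator ends with 22, which is less than 22 − 20 + 47 = 49. Contributing more than 20 just wastes the excess. So contributing exactly 20 is a best response.
Each player's payoff: 22 − 20 + 47 = 49.

49 million dollars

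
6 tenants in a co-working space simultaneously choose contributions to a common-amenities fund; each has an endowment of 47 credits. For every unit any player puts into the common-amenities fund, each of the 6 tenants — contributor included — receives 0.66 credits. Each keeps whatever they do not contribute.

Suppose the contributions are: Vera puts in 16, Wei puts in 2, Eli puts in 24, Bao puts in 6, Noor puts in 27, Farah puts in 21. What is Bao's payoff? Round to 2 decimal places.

104.36 credits

Total contributed: 16 + 2 + 24 + 6 + 27 + 21 = 96.
Each receives 0.66 × 96 = 63.36 from the common-amenities fund.
Bao keeps 47 − 6 = 41, so Bao's payoff is 41 + 63.36 = 104.36.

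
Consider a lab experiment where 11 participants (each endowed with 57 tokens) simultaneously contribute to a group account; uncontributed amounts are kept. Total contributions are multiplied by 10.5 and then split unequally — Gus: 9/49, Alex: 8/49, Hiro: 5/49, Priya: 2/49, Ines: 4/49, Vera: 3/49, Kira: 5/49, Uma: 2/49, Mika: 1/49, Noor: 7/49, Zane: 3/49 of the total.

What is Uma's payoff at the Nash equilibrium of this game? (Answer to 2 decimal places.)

A player with share s gets back 10.5·s per unit contributed, so full contribution is dominant for anyone with s > 1/10.5 = 0.0952 and zero contribution is dominant for anyone below.
The shares above 0.0952 belong to Gus, Alex, Hiro, Kira and Noor, contributing 57 each; the remaining 6 contribute 0. Total contributed: 285.
Uma keeps 57 and receives 10.5 × 285 × 2/49 = 122.14 from the group account, for a payoff of 179.14.

179.14 tokens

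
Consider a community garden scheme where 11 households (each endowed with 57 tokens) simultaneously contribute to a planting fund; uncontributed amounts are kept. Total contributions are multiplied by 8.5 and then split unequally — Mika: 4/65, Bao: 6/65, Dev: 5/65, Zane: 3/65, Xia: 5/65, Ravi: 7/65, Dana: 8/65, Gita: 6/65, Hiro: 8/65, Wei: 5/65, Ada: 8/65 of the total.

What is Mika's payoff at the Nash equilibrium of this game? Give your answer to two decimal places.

A player with share s gets back 8.5·s per unit contributed, so full contribution is dominant for anyone with s > 1/8.5 = 0.1176 and zero contribution is dominant for anyone below.
Dana, Hiro and Ada are above the threshold, contributing 57 each; the remaining 8 contribute 0. Total contributed: 171.
Mika keeps 57 and receives 8.5 × 171 × 4/65 = 89.45 from the planting fund, for a payoff of 146.45.

146.45 tokens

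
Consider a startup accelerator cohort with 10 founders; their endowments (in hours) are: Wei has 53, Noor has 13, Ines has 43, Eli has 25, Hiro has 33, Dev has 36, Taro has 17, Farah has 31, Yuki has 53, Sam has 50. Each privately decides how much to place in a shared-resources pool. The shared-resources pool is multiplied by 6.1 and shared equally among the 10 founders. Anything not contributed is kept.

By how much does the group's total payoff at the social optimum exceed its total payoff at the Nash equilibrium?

The private return per contributed unit is 6.1/10 = 0.6100 < 1 for every player regardless of endowment, so the Nash equilibrium is zero contribution and the group total is Σ E_j = 53 + 13 + 43 + 25 + 33 + 36 + 17 + 31 + 53 + 50 = 354.
Each contributed unit returns 6.100 to the group, so the social optimum is full contribution by everyone: group total = 6.100 × 354 = 2159.40.
Efficiency loss = (6.100 − 1) × 354 = 1805.40.

1805.40 hours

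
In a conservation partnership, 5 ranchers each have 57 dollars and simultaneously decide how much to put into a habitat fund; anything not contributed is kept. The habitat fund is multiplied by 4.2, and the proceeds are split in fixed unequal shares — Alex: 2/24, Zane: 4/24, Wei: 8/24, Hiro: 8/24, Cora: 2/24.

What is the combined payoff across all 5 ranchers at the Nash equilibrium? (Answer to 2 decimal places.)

649.80 dollars

Each unit j contributes comes back to j as 4.2 × (j's share), so j prefers to contribute only if that share exceeds 1/4.2 = 0.2381; otherwise keeping the unit dominates.
Wei and Hiro clear that bar, contributing 57 each; the remaining 3 contribute 0. Total contributed: 114.
The habitat fund pays out 4.2 × 114 = 478.80 in total (split across the unequal shares, but the aggregate is all that matters for the group sum).
The 3 free-riders keep 57 each, adding 171. Group total = 171 + 478.80 = 649.80.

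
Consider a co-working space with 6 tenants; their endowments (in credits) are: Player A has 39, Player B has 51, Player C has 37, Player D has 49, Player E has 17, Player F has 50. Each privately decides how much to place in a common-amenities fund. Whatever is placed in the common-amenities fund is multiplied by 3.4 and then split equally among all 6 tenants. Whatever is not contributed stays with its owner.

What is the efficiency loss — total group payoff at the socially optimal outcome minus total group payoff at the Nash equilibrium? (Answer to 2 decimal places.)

The private return per contributed unit is 3.4/6 = 0.5667 < 1 for every player regardless of endowment, so the Nash equilibrium is zero contribution and the group total is Σ E_j = 39 + 51 + 37 + 49 + 17 + 50 = 243.
Each contributed unit returns 3.400 to the group, so the social optimum is full contribution by everyone: group total = 3.400 × 243 = 826.20.
Efficiency loss = (3.400 − 1) × 243 = 583.20.

583.20 credits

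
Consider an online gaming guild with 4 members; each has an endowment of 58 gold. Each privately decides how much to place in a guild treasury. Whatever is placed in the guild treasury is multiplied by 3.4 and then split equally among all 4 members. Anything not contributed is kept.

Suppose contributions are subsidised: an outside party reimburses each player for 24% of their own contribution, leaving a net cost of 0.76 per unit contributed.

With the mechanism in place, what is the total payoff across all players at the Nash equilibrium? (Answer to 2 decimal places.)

Under the mechanism each unit contributed yields (3.4/4) / 0.76 = 1.1184 back to its contributor per unit of net cost, which exceeds 1, making full contribution the dominant choice for everyone.
So the Nash equilibrium is full contribution by all 4; the group earns 4 × (58 × 0.24 + 3.4 × 58) = 844.48.

844.48 gold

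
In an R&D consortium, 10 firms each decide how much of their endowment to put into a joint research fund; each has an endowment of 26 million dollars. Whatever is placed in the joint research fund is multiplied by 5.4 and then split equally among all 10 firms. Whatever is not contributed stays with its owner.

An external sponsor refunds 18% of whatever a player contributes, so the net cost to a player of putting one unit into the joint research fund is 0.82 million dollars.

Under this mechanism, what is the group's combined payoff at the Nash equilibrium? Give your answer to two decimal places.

260.00 million dollars

With the mechanism, a contributed unit returns (5.4/10) / 0.82 = 0.6585 per unit of net cost — still below 1 — so contributing 0 remains dominant for every player.
Everyone keeps their endowment and the group total is 10 × 26 = 260.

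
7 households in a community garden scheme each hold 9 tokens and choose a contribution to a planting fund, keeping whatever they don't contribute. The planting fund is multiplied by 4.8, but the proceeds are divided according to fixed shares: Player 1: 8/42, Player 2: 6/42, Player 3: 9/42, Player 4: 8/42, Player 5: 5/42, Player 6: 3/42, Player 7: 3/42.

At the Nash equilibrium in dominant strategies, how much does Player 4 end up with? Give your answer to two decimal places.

17.23 tokens

A player with share s gets back 4.8·s per unit contributed, so full contribution is dominant for anyone with s > 1/4.8 = 0.2083 and zero contribution is dominant for anyone below.
Only Player 3 (9/42) clears that bar, contributing 9; the remaining 6 contribute 0. Total contributed: 9.
Player 4 keeps 9 and receives 4.8 × 9 × 8/42 = 8.23 from the planting fund, for a payoff of 17.23.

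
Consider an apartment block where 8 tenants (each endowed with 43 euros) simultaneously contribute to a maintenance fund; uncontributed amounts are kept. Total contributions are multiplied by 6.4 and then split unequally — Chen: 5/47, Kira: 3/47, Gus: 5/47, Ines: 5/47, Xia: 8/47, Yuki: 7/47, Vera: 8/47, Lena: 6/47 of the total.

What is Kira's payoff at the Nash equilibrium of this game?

Each unit j contributes comes back to j as 6.4 × (j's share), so j prefers to contribute only if that share exceeds 1/6.4 = 0.1563; otherwise keeping the unit dominates.
The shares above 0.1563 belong to Xia and Vera, contributing 43 each; the remaining 6 contribute 0. Total contributed: 86.
Kira keeps 43 and receives 6.4 × 86 × 3/47 = 35.13 from the maintenance fund, for a payoff of 78.13.

78.13 euros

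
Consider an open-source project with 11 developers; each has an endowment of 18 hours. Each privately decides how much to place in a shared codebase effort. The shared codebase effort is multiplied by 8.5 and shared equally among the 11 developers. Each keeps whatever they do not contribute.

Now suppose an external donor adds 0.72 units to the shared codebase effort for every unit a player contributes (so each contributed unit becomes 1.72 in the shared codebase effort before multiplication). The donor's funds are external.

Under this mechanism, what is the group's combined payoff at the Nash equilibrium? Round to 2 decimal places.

Under the mechanism each unit contributed yields 8.5 × 1.72 / 11 = 1.3291 back to its contributor per unit of net cost, which exceeds 1, making full contribution the dominant choice for everyone.
So the Nash equilibrium is full contribution by all 11; the group earns 8.5 × 1.72 × 198 = 2894.76.

2894.76 hours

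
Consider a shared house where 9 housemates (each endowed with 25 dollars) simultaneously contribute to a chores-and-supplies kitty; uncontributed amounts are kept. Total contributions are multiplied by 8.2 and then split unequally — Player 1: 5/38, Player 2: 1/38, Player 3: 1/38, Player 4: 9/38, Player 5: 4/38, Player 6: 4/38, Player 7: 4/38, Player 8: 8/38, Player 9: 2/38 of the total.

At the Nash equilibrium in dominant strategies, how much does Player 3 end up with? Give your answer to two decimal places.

41.18 dollars

For player j, contributing a unit is worthwhile iff 8.2 × (j's share) ≥ 1, i.e. iff j's share is at least 0.1220.
Player 1, Player 4 and Player 8 clear that bar, contributing 25 each; the remaining 6 contribute 0. Total contributed: 75.
Player 3 keeps 25 and receives 8.2 × 75 × 1/38 = 16.18 from the chores-and-supplies kitty, for a payoff of 41.18.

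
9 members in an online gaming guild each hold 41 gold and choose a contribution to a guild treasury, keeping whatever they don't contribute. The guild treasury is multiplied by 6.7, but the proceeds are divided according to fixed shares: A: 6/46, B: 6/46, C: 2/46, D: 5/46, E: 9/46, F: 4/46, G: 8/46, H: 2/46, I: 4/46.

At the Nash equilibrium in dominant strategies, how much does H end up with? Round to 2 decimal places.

For player j, contributing a unit is worthwhile iff 6.7 × (j's share) ≥ 1, i.e. iff j's share is at least 0.1493.
The shares above 0.1493 belong to E and G, contributing 41 each; the remaining 7 contribute 0. Total contributed: 82.
H keeps 41 and receives 6.7 × 82 × 2/46 = 23.89 from the guild treasury, for a payoff of 64.89.

64.89 gold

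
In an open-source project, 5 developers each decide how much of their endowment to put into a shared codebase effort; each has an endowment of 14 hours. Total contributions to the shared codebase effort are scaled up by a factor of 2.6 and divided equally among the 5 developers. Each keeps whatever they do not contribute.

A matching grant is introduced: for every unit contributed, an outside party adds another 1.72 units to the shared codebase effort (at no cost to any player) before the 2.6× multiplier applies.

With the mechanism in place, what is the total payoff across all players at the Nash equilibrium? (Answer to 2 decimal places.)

Under the mechanism each unit contributed yields 2.6 × 2.72 / 5 = 1.4144 back to its contributor per unit of net cost, which exceeds 1, making full contribution the dominant choice for everyone.
So the Nash equilibrium is full contribution by all 5; the group earns 2.6 × 2.72 × 70 = 495.04.

495.04 hours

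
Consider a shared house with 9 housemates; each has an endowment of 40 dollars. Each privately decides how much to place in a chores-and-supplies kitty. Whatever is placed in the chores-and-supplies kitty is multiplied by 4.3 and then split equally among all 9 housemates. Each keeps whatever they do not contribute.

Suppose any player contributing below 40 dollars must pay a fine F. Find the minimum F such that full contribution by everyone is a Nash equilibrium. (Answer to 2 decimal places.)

20.89 dollars

Given the others contribute fully, the best deviation is to contribute 0 (any partial contribution still incurs the fine and gives up units whose private return 0.4778 is below 1).
Deviating from 40 to 0 saves 40 dollars but forfeits the deviator's share of the drop in the chores-and-supplies kitty: 4.3/9 × 40 = 19.11.
So the deviation gain is 40 − 19.11 = 20.89, and the fine must be at least 20.89 dollars to wipe it out.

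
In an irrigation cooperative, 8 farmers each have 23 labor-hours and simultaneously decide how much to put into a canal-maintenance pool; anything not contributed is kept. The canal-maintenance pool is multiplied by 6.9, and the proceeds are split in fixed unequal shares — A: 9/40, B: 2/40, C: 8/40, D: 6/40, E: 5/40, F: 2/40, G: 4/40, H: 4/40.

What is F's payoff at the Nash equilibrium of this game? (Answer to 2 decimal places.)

46.81 labor-hours

Each unit j contributes comes back to j as 6.9 × (j's share), so j prefers to contribute only if that share exceeds 1/6.9 = 0.1449; otherwise keeping the unit dominates.
A, C and D are above the threshold, contributing 23 each; the remaining 5 contribute 0. Total contributed: 69.
F keeps 23 and receives 6.9 × 69 × 2/40 = 23.81 from the canal-maintenance pool, for a payoff of 46.81.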